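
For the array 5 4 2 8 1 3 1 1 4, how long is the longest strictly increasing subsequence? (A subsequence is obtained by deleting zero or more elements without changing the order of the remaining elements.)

One longest increasing subsequence is 2, 3, 4 (positions 3,6,9), of length 3; no longer one exists.

3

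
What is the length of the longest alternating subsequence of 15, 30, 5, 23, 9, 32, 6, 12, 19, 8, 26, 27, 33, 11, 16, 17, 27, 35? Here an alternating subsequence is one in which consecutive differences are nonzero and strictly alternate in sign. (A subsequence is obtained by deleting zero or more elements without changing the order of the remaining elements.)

A longest alternating subsequence is 15, 30, 5, 23, 9, 32, 6, 12, 8, 26, 11, 16 (positions 1,2,3,4,5,6,7,8,10,11,14,15); its 11 consecutive differences strictly alternate in sign, and length 12 is optimal.

12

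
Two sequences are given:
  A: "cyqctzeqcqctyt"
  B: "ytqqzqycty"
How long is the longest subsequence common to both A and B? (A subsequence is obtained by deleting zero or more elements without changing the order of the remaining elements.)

A longest common subsequence is yqzqcty (length 7); the LCS DP confirms no longer common subsequence exists.

7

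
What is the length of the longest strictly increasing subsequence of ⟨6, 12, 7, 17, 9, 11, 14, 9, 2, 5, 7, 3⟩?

5

Let dp[i] be the longest increasing subsequence ending at position i. Then dp = [1, 2, 2, 3, 3, 4, 5, 3, 1, 2, 3, 2].
The maximum is 5; one witness is 6, 7, 9, 11, 14 at positions 1,3,5,6,7.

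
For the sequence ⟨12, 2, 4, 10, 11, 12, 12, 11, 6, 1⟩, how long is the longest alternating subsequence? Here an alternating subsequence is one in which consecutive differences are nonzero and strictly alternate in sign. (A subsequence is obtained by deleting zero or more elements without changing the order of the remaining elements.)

A longest alternating subsequence is 12, 2, 12, 11 (positions 1,2,6,8); its 3 consecutive differences strictly alternate in sign, and length 4 is optimal.

4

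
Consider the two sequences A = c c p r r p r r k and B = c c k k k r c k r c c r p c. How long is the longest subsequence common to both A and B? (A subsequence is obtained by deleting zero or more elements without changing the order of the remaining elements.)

5

A longest common subsequence is ccrrp (length 5); the LCS DP confirms no longer common subsequence exists.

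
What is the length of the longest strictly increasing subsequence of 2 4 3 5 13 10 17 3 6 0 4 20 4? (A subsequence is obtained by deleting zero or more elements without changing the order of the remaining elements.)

6

Scanning left to right, the best length ending at each element is: 2→1, 4→2, 3→2, 5→3, 13→4, 10→4, 17→5, 3→2, 6→4, 0→1, 4→3, 20→6, 4→3.
So the longest increasing subsequence has length 6, e.g. 2, 4, 5, 13, 17, 20.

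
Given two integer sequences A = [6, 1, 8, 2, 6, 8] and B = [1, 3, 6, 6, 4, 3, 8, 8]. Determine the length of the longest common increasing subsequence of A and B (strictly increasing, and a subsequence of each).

3

A longest common strictly increasing subsequence is 1, 6, 8 (length 3); it appears in order in both A and B, and no longer such subsequence exists.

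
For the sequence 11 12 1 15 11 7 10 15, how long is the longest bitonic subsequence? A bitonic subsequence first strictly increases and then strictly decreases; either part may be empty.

5

Let inc[i] be the LIS ending at i and dec[i] the longest strictly decreasing subsequence starting at i. inc = [1, 2, 1, 3, 2, 2, 3, 4], dec = [2, 3, 1, 3, 2, 1, 1, 1].
max_i inc[i]+dec[i]−1 = 5, with one witness 11, 12, 15, 11, 10.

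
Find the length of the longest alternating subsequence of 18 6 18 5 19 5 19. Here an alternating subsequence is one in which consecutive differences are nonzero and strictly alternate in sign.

7

Track the best alternating length ending on an up-step vs a down-step at each position: up/down = 1/1, 1/2, 3/1, 1/4, 5/1, 1/6, 7/1.
The maximum over both is 7; one such subsequence is 18, 6, 18, 5, 19, 5, 19.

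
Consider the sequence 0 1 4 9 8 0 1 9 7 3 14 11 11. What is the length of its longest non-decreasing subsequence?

7

One longest non-decreasing subsequence is 0, 1, 4, 9, 9, 11, 11 (positions 1,2,3,4,8,12,13), of length 7; no longer one exists.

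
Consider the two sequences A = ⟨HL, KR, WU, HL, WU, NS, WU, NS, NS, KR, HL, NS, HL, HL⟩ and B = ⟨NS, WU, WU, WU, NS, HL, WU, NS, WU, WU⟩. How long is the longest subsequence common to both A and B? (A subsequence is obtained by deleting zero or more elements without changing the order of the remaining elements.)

A longest common subsequence is WU, WU, WU, NS, HL, NS (length 6); the LCS DP confirms no longer common subsequence exists.

6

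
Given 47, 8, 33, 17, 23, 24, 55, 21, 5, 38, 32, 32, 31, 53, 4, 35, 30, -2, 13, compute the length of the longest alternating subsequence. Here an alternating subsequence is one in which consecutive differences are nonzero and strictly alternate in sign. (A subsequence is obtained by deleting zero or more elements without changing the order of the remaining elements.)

Track the best alternating length ending on an up-step vs a down-step at each position: up/down = 1/1, 1/2, 3/2, 3/4, 5/4, 5/4, 5/1, 5/6, 1/6, 7/6, 7/8, 7/8, 7/8, 9/6, 1/10, 11/10, 11/12, 1/12, 13/12.
The maximum over both is 13; one such subsequence is 47, 8, 33, 17, 23, 21, 38, 32, 53, 4, 35, -2, 13.

13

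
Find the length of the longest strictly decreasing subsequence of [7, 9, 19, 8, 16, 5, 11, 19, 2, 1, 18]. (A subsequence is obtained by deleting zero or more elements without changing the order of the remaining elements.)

5

One longest decreasing subsequence is 9, 8, 5, 2, 1 (positions 2,4,6,9,10), of length 5; no longer one exists.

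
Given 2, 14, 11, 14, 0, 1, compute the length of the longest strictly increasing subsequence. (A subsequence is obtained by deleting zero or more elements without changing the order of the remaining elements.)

One longest increasing subsequence is 2, 11, 14 (positions 1,3,4), of length 3; no longer one exists.

3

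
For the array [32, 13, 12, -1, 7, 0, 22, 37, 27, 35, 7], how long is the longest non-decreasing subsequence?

5

One longest non-decreasing subsequence is -1, 7, 22, 27, 35 (positions 4,5,7,9,10), of length 5; no longer one exists.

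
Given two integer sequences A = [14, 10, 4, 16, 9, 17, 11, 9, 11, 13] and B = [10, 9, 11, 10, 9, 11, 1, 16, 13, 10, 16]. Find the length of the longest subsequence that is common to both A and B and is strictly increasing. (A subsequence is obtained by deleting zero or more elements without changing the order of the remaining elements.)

3

A longest common strictly increasing subsequence is 10, 11, 13 (length 3); it appears in order in both A and B, and no longer such subsequence exists.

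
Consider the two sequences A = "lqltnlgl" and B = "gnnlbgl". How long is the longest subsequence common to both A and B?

A longest common subsequence is nlgl (length 4); the LCS DP confirms no longer common subsequence exists.

4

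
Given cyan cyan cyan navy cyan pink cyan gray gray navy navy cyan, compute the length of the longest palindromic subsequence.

Using dp[i][j] = 2 + dp[i+1][j−1] if the ends match, else max(dp[i+1][j], dp[i][j−1]):
dp[1][12] = 7. A witness is cyan navy cyan pink cyan navy cyan at positions 1,4,5,6,7,11,12.

7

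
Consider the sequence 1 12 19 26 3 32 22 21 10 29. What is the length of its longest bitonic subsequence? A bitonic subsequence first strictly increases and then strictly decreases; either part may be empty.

One longest bitonic subsequence is 1, 12, 19, 26, 32, 22, 21, 10 (positions 1,2,3,4,6,7,8,9): it rises to 32 then falls. Length 8 is optimal.

8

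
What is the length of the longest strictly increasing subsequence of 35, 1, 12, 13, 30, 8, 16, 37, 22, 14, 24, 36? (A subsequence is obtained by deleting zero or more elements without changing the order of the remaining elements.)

7

One longest increasing subsequence is 1, 12, 13, 16, 22, 24, 36 (positions 2,3,4,7,9,11,12), of length 7; no longer one exists.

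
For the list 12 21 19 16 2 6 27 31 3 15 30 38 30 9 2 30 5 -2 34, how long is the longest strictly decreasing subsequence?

7

Let dp[i] be the longest decreasing subsequence ending at position i. Then dp = [1, 1, 2, 3, 4, 4, 1, 1, 5, 4, 2, 1, 2, 5, 6, 2, 6, 7, 2].
The maximum is 7; one witness is 21, 19, 16, 6, 3, 2, -2 at positions 2,3,4,6,9,15,18.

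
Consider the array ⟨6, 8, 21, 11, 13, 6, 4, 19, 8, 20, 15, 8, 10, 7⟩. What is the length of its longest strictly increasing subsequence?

Scanning left to right, the best length ending at each element is: 6→1, 8→2, 21→3, 11→3, 13→4, 6→1, 4→1, 19→5, 8→2, 20→6, 15→5, 8→2, 10→3, 7→2.
So the longest increasing subsequence has length 6, e.g. 6, 8, 11, 13, 19, 20.

6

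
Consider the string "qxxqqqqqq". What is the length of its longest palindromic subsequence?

7

One longest palindromic subsequence is qqqqqqq (positions 1,4,5,6,7,8,9); it reads the same forward and backward, and the interval DP gives dp[1][9] = 7.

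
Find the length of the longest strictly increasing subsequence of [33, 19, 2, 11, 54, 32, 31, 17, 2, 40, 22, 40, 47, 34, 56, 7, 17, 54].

Scanning left to right, the best length ending at each element is: 33→1, 19→1, 2→1, 11→2, 54→3, 32→3, 31→3, 17→3, 2→1, 40→4, 22→4, 40→5, 47→6, 34→5, 56→7, 7→2, 17→3, 54→7.
So the longest increasing subsequence has length 7, e.g. 2, 11, 17, 22, 40, 47, 56.

7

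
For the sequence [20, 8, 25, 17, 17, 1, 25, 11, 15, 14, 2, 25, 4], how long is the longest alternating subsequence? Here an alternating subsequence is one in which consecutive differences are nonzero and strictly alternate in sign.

Track the best alternating length ending on an up-step vs a down-step at each position: up/down = 1/1, 1/2, 3/1, 3/4, 3/4, 1/4, 5/1, 5/6, 7/6, 7/8, 5/8, 9/1, 9/10.
The maximum over both is 10; one such subsequence is 20, 8, 25, 17, 25, 11, 15, 14, 25, 4.

10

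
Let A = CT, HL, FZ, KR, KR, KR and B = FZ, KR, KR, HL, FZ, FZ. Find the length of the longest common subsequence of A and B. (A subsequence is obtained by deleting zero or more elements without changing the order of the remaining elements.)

3

Backtracking the LCS table gives one alignment: FZ (A3,B1) → KR (A4,B2) → KR (A5,B3).
So the longest common subsequence has length 3.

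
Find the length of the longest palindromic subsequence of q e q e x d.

3

Using dp[i][j] = 2 + dp[i+1][j−1] if the ends match, else max(dp[i+1][j], dp[i][j−1]):
dp[1][6] = 3. A witness is eqe at positions 2,3,4.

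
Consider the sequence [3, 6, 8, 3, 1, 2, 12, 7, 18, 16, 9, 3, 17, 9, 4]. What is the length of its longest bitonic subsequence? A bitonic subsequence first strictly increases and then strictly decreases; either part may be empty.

8

Let inc[i] be the LIS ending at i and dec[i] the longest strictly decreasing subsequence starting at i. inc = [1, 2, 3, 1, 1, 2, 4, 3, 5, 5, 4, 3, 6, 4, 4], dec = [2, 3, 3, 2, 1, 1, 3, 2, 4, 3, 2, 1, 3, 2, 1].
max_i inc[i]+dec[i]−1 = 8, with one witness 3, 6, 8, 12, 18, 17, 9, 4.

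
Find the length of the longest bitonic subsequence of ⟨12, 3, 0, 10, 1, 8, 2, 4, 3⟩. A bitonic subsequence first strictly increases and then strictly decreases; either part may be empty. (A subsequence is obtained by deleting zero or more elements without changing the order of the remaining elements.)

One longest bitonic subsequence is 12, 10, 8, 4, 3 (positions 1,4,6,8,9): it rises to 12 then falls. Length 5 is optimal.

5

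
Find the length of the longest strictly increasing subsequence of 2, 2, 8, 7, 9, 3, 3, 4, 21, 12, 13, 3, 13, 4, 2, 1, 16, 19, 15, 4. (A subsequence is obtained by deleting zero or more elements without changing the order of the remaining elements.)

One longest increasing subsequence is 2, 8, 9, 12, 13, 16, 19 (positions 1,3,5,10,11,17,18), of length 7; no longer one exists.

7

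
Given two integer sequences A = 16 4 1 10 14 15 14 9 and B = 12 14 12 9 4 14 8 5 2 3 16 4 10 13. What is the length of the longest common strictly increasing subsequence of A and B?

For each value that appears in both, track the longest common increasing run ending there.
The best achievable length is 2; one witness is 4, 14 (A-positions 2,5, B-positions 5,6).

2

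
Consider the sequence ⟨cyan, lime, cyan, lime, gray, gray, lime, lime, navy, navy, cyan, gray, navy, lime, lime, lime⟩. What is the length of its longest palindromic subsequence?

One longest palindromic subsequence is lime lime lime navy gray navy lime lime lime (positions 2,4,7,9,12,13,14,15,16); it reads the same forward and backward, and the interval DP gives dp[1][16] = 9.

9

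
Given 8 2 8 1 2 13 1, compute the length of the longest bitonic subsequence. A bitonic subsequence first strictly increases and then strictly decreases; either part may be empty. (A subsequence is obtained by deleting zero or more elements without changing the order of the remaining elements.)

4

One longest bitonic subsequence is 2, 8, 2, 1 (positions 2,3,5,7): it rises to 8 then falls. Length 4 is optimal.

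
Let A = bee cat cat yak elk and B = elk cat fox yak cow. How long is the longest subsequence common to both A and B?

Backtracking the LCS table gives one alignment: cat (A2,B2) → yak (A4,B4).
So the longest common subsequence has length 2.

2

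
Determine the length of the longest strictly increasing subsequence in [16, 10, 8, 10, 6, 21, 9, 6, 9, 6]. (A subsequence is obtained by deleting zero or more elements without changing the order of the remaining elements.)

One longest increasing subsequence is 8, 10, 21 (positions 3,4,6), of length 3; no longer one exists.

3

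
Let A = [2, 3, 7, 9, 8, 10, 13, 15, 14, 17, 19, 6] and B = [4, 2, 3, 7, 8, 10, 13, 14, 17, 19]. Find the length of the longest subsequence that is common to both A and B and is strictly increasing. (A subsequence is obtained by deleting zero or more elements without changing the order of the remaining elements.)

For each value that appears in both, track the longest common increasing run ending there.
The best achievable length is 9; one witness is 2, 3, 7, 8, 10, 13, 14, 17, 19 (A-positions 1,2,3,5,6,7,9,10,11, B-positions 2,3,4,5,6,7,8,9,10).

9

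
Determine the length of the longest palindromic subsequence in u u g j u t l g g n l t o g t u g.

10

One longest palindromic subsequence is gutlggltug (positions 3,5,6,7,8,9,11,15,16,17); it reads the same forward and backward, and the interval DP gives dp[1][17] = 10.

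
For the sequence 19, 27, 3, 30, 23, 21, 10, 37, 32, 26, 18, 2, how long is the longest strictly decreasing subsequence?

Let dp[i] be the longest decreasing subsequence ending at position i. Then dp = [1, 1, 2, 1, 2, 3, 4, 1, 2, 3, 4, 5].
The maximum is 5; one witness is 27, 23, 21, 10, 2 at positions 2,5,6,7,12.

5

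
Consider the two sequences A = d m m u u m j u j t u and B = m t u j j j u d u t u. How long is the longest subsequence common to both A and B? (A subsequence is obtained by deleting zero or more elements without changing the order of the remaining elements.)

A longest common subsequence is muuutu (length 6); the LCS DP confirms no longer common subsequence exists.

6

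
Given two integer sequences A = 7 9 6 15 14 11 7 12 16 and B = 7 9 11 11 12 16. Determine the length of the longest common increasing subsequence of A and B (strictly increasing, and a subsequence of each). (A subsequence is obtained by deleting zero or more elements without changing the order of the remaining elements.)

5

A longest common strictly increasing subsequence is 7, 9, 11, 12, 16 (length 5); it appears in order in both A and B, and no longer such subsequence exists.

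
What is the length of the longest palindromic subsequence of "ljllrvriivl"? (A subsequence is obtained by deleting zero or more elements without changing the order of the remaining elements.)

Using dp[i][j] = 2 + dp[i+1][j−1] if the ends match, else max(dp[i+1][j], dp[i][j−1]):
dp[1][11] = 6. A witness is lviivl at positions 1,6,8,9,10,11.

6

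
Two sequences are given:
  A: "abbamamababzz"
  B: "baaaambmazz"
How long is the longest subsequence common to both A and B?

8

Backtracking the LCS table gives one alignment: a (A1,B3) → a (A4,B4) → a (A6,B5) → m (A7,B6) → b (A9,B7) → a (A10,B9) → z (A12,B10) → z (A13,B11).
So the longest common subsequence has length 8.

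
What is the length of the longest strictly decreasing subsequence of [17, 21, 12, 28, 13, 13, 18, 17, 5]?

4

Scanning left to right, the best length ending at each element is: 17→1, 21→1, 12→2, 28→1, 13→2, 13→2, 18→2, 17→3, 5→4.
So the longest decreasing subsequence has length 4, e.g. 21, 18, 17, 5.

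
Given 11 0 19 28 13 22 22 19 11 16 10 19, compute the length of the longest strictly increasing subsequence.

4

Let dp[i] be the longest increasing subsequence ending at position i. Then dp = [1, 1, 2, 3, 2, 3, 3, 3, 2, 3, 2, 4].
The maximum is 4; one witness is 11, 13, 16, 19 at positions 1,5,10,12.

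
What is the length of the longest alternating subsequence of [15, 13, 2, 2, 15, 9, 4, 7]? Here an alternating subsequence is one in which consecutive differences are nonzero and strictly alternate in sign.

5

Track the best alternating length ending on an up-step vs a down-step at each position: up/down = 1/1, 1/2, 1/2, 1/2, 3/1, 3/4, 3/4, 5/4.
The maximum over both is 5; one such subsequence is 15, 13, 15, 4, 7.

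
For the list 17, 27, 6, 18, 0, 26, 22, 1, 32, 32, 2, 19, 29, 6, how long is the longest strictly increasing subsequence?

Scanning left to right, the best length ending at each element is: 17→1, 27→2, 6→1, 18→2, 0→1, 26→3, 22→3, 1→2, 32→4, 32→4, 2→3, 19→4, 29→5, 6→4.
So the longest increasing subsequence has length 5, e.g. 0, 1, 2, 19, 29.

5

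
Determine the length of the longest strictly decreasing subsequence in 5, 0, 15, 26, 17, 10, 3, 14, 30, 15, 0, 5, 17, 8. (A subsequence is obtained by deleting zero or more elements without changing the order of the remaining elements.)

5

Scanning left to right, the best length ending at each element is: 5→1, 0→2, 15→1, 26→1, 17→2, 10→3, 3→4, 14→3, 30→1, 15→3, 0→5, 5→4, 17→2, 8→4.
So the longest decreasing subsequence has length 5, e.g. 26, 17, 10, 3, 0.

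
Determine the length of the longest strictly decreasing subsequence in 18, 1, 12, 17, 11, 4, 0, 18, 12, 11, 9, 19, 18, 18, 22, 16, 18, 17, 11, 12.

5

Scanning left to right, the best length ending at each element is: 18→1, 1→2, 12→2, 17→2, 11→3, 4→4, 0→5, 18→1, 12→3, 11→4, 9→5, 19→1, 18→2, 18→2, 22→1, 16→3, 18→2, 17→3, 11→4, 12→4.
So the longest decreasing subsequence has length 5, e.g. 18, 12, 11, 4, 0.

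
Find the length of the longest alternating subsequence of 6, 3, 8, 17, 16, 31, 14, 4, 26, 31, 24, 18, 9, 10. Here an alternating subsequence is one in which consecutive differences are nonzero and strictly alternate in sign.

Track the best alternating length ending on an up-step vs a down-step at each position: up/down = 1/1, 1/2, 3/1, 3/1, 3/4, 5/1, 3/6, 3/6, 7/6, 7/1, 7/8, 7/8, 7/8, 9/8.
The maximum over both is 9; one such subsequence is 6, 3, 17, 16, 31, 14, 26, 9, 10.

9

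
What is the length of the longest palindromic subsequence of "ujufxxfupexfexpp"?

One longest palindromic subsequence is ufxxfu (positions 3,4,5,6,7,8); it reads the same forward and backward, and the interval DP gives dp[1][16] = 6.

6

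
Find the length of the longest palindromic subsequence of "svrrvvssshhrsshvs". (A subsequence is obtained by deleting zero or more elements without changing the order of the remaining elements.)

10

Using dp[i][j] = 2 + dp[i+1][j−1] if the ends match, else max(dp[i+1][j], dp[i][j−1]):
dp[1][17] = 10. A witness is svsshhssvs at positions 1,2,8,9,10,11,13,14,16,17.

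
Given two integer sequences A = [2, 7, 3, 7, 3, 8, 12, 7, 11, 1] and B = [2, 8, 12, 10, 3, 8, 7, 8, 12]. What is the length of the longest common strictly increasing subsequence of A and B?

5

A longest common strictly increasing subsequence is 2, 3, 7, 8, 12 (length 5); it appears in order in both A and B, and no longer such subsequence exists.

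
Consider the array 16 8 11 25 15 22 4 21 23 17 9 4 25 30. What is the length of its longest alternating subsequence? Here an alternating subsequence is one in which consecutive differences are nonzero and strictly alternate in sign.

9

Track the best alternating length ending on an up-step vs a down-step at each position: up/down = 1/1, 1/2, 3/2, 3/1, 3/4, 5/4, 1/6, 7/6, 7/4, 7/8, 7/8, 1/8, 9/1, 9/1.
The maximum over both is 9; one such subsequence is 16, 8, 25, 15, 22, 4, 21, 17, 25.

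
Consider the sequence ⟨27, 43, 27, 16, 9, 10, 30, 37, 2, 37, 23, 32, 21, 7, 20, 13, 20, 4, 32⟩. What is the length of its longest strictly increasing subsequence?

Let dp[i] be the longest increasing subsequence ending at position i. Then dp = [1, 2, 1, 1, 1, 2, 3, 4, 1, 4, 3, 4, 3, 2, 3, 3, 4, 2, 5].
The maximum is 5; one witness is 9, 10, 13, 20, 32 at positions 5,6,16,17,19.

5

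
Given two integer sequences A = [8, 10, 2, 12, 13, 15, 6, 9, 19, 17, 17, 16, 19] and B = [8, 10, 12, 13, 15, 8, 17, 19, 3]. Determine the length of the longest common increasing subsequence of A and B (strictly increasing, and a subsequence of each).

7

A longest common strictly increasing subsequence is 8, 10, 12, 13, 15, 17, 19 (length 7); it appears in order in both A and B, and no longer such subsequence exists.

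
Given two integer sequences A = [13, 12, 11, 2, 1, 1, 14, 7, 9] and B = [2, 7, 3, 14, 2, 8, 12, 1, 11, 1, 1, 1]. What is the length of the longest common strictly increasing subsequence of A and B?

2

For each value that appears in both, track the longest common increasing run ending there.
The best achievable length is 2; one witness is 2, 7 (A-positions 4,8, B-positions 1,2).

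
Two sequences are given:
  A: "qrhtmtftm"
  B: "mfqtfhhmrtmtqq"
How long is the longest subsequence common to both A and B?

Backtracking the LCS table gives one alignment: q (A1,B3) → r (A2,B9) → t (A4,B10) → m (A5,B11) → t (A6,B12).
So the longest common subsequence has length 5.

5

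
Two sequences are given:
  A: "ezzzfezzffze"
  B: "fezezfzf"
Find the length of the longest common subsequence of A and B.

6

Backtracking the LCS table gives one alignment: e (A1,B2) → z (A2,B3) → z (A4,B5) → f (A5,B6) → z (A8,B7) → f (A10,B8).
So the longest common subsequence has length 6.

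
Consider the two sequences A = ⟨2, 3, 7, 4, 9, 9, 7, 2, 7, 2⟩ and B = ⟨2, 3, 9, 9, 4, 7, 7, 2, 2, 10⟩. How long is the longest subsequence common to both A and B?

7

A longest common subsequence is 2, 3, 9, 9, 7, 2, 2 (length 7); the LCS DP confirms no longer common subsequence exists.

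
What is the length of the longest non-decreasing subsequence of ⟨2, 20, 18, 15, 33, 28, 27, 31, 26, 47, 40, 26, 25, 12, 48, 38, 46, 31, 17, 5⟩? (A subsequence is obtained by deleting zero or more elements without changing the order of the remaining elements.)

Let dp[i] be the longest non-decreasing subsequence ending at position i. Then dp = [1, 2, 2, 2, 3, 3, 3, 4, 3, 5, 5, 4, 3, 2, 6, 5, 6, 5, 3, 2].
The maximum is 6; one witness is 2, 20, 28, 31, 47, 48 at positions 1,2,6,8,10,15.

6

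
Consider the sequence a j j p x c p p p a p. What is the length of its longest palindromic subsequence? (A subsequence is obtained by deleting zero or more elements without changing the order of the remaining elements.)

One longest palindromic subsequence is appppa (positions 1,4,7,8,9,10); it reads the same forward and backward, and the interval DP gives dp[1][11] = 6.

6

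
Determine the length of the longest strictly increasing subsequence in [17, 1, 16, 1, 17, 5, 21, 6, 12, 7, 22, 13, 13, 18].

6

Let dp[i] be the longest increasing subsequence ending at position i. Then dp = [1, 1, 2, 1, 3, 2, 4, 3, 4, 4, 5, 5, 5, 6].
The maximum is 6; one witness is 1, 5, 6, 12, 13, 18 at positions 2,6,8,9,12,14.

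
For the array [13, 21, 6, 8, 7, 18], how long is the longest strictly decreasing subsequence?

3

Scanning left to right, the best length ending at each element is: 13→1, 21→1, 6→2, 8→2, 7→3, 18→2.
So the longest decreasing subsequence has length 3, e.g. 13, 8, 7.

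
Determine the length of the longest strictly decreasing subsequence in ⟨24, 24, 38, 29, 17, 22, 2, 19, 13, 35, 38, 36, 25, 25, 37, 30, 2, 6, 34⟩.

6

Let dp[i] be the longest decreasing subsequence ending at position i. Then dp = [1, 1, 1, 2, 3, 3, 4, 4, 5, 2, 1, 2, 3, 3, 2, 3, 6, 6, 3].
The maximum is 6; one witness is 38, 29, 22, 19, 13, 2 at positions 3,4,6,8,9,17.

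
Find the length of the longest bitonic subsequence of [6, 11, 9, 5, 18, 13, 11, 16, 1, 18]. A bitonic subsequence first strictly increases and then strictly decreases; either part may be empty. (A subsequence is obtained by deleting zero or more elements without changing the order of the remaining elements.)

6

One longest bitonic subsequence is 6, 11, 18, 13, 11, 1 (positions 1,2,5,6,7,9): it rises to 18 then falls. Length 6 is optimal.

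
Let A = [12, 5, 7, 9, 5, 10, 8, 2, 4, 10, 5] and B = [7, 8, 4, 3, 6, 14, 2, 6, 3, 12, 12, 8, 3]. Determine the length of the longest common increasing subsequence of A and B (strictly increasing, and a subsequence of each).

2

A longest common strictly increasing subsequence is 7, 8 (length 2); it appears in order in both A and B, and no longer such subsequence exists.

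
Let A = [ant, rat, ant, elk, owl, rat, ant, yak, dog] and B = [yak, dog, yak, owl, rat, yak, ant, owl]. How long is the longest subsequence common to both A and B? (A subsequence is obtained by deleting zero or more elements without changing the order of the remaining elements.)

A longest common subsequence is rat, ant, owl (length 3); the LCS DP confirms no longer common subsequence exists.

3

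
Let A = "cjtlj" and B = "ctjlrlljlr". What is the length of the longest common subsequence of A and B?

A longest common subsequence is cjlj (length 4); the LCS DP confirms no longer common subsequence exists.

4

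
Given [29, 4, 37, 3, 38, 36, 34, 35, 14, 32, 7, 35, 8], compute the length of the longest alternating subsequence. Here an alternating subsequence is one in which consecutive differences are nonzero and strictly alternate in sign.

Track the best alternating length ending on an up-step vs a down-step at each position: up/down = 1/1, 1/2, 3/1, 1/4, 5/1, 5/6, 5/6, 7/6, 5/8, 9/8, 5/10, 11/6, 11/12.
The maximum over both is 12; one such subsequence is 29, 4, 37, 3, 38, 34, 35, 14, 32, 7, 35, 8.

12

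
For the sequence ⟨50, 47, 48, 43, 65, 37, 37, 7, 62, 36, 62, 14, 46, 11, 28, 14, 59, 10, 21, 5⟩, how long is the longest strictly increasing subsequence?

4

Let dp[i] be the longest increasing subsequence ending at position i. Then dp = [1, 1, 2, 1, 3, 1, 1, 1, 3, 2, 3, 2, 3, 2, 3, 3, 4, 2, 4, 1].
The maximum is 4; one witness is 7, 36, 46, 59 at positions 8,10,13,17.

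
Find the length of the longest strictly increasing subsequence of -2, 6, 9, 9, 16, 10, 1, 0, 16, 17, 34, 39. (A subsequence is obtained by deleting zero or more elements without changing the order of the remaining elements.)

8

One longest increasing subsequence is -2, 6, 9, 10, 16, 17, 34, 39 (positions 1,2,3,6,9,10,11,12), of length 8; no longer one exists.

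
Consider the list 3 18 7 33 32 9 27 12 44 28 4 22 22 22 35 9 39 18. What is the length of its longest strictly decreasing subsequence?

5

Let dp[i] be the longest decreasing subsequence ending at position i. Then dp = [1, 1, 2, 1, 2, 3, 3, 4, 1, 3, 5, 4, 4, 4, 2, 5, 2, 5].
The maximum is 5; one witness is 33, 32, 27, 12, 4 at positions 4,5,7,8,11.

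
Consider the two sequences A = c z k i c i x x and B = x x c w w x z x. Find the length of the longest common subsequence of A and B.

Backtracking the LCS table gives one alignment: c (A1,B3) → z (A2,B7) → x (A8,B8).
So the longest common subsequence has length 3.

3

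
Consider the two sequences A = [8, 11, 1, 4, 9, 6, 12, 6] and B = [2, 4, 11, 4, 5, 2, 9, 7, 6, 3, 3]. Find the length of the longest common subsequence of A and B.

A longest common subsequence is 11, 4, 9, 6 (length 4); the LCS DP confirms no longer common subsequence exists.

4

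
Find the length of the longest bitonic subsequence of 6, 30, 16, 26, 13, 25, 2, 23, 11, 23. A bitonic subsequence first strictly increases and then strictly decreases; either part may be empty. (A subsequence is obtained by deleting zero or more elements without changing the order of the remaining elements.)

6

One longest bitonic subsequence is 6, 30, 26, 25, 23, 11 (positions 1,2,4,6,8,9): it rises to 30 then falls. Length 6 is optimal.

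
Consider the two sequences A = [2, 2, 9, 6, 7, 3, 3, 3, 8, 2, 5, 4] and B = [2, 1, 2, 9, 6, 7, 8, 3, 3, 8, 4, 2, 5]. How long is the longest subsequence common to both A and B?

10

A longest common subsequence is 2, 2, 9, 6, 7, 3, 3, 8, 2, 5 (length 10); the LCS DP confirms no longer common subsequence exists.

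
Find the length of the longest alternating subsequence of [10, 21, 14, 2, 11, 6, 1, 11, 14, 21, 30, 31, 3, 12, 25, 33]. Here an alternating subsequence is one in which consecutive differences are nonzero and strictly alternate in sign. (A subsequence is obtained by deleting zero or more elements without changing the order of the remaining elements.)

8

Track the best alternating length ending on an up-step vs a down-step at each position: up/down = 1/1, 2/1, 2/3, 1/3, 4/3, 4/5, 1/5, 6/3, 6/3, 6/1, 6/1, 6/1, 6/7, 8/7, 8/7, 8/1.
The maximum over both is 8; one such subsequence is 10, 21, 2, 11, 6, 11, 3, 12.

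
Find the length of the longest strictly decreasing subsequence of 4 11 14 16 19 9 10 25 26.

Scanning left to right, the best length ending at each element is: 4→1, 11→1, 14→1, 16→1, 19→1, 9→2, 10→2, 25→1, 26→1.
So the longest decreasing subsequence has length 2, e.g. 11, 9.

2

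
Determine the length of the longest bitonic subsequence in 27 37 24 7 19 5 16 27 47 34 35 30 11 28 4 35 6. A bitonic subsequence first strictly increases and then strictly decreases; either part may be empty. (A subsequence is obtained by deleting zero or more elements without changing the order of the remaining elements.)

Let inc[i] be the LIS ending at i and dec[i] the longest strictly decreasing subsequence starting at i. inc = [1, 2, 1, 1, 2, 1, 2, 3, 4, 4, 5, 4, 2, 4, 1, 5, 2], dec = [6, 6, 5, 3, 4, 2, 3, 3, 5, 4, 4, 3, 2, 2, 1, 2, 1].
max_i inc[i]+dec[i]−1 = 8, with one witness 7, 19, 27, 47, 35, 30, 28, 6.

8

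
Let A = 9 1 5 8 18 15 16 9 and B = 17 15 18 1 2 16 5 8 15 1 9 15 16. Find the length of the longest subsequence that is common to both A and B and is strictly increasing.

For each value that appears in both, track the longest common increasing run ending there.
The best achievable length is 5; one witness is 1, 5, 8, 15, 16 (A-positions 2,3,4,6,7, B-positions 4,7,8,9,13).

5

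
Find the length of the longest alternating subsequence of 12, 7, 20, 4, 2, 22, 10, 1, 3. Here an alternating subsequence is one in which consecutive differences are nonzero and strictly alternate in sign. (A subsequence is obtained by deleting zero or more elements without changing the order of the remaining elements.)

7

Track the best alternating length ending on an up-step vs a down-step at each position: up/down = 1/1, 1/2, 3/1, 1/4, 1/4, 5/1, 5/6, 1/6, 7/6.
The maximum over both is 7; one such subsequence is 12, 7, 20, 4, 22, 1, 3.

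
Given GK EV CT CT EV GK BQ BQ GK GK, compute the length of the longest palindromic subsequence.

Using dp[i][j] = 2 + dp[i+1][j−1] if the ends match, else max(dp[i+1][j], dp[i][j−1]):
dp[1][10] = 6. A witness is GK GK BQ BQ GK GK at positions 1,6,7,8,9,10.

6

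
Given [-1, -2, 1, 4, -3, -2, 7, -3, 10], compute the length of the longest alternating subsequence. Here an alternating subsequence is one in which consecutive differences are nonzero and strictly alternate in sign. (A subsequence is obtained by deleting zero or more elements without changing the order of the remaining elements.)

7

A longest alternating subsequence is -1, -2, 1, -3, -2, -3, 10 (positions 1,2,3,5,6,8,9); its 6 consecutive differences strictly alternate in sign, and length 7 is optimal.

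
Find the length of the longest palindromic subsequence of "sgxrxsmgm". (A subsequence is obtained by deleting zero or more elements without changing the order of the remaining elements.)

One longest palindromic subsequence is gxrxg (positions 2,3,4,5,8); it reads the same forward and backward, and the interval DP gives dp[1][9] = 5.

5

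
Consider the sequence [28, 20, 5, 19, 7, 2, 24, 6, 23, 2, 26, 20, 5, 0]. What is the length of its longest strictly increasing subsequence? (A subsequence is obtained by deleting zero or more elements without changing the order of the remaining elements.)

Let dp[i] be the longest increasing subsequence ending at position i. Then dp = [1, 1, 1, 2, 2, 1, 3, 2, 3, 1, 4, 3, 2, 1].
The maximum is 4; one witness is 5, 19, 24, 26 at positions 3,4,7,11.

4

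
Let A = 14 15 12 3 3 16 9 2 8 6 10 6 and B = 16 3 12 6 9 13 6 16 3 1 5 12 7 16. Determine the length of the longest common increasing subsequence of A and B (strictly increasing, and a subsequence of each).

2

For each value that appears in both, track the longest common increasing run ending there.
The best achievable length is 2; one witness is 3, 6 (A-positions 4,10, B-positions 2,4).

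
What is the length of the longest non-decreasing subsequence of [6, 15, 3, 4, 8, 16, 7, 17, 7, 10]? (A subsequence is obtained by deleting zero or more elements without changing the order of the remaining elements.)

5

Let dp[i] be the longest non-decreasing subsequence ending at position i. Then dp = [1, 2, 1, 2, 3, 4, 3, 5, 4, 5].
The maximum is 5; one witness is 3, 4, 8, 16, 17 at positions 3,4,5,6,8.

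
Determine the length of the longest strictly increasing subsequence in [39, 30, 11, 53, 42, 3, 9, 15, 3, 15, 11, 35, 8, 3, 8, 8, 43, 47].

6

Scanning left to right, the best length ending at each element is: 39→1, 30→1, 11→1, 53→2, 42→2, 3→1, 9→2, 15→3, 3→1, 15→3, 11→3, 35→4, 8→2, 3→1, 8→2, 8→2, 43→5, 47→6.
So the longest increasing subsequence has length 6, e.g. 3, 9, 15, 35, 43, 47.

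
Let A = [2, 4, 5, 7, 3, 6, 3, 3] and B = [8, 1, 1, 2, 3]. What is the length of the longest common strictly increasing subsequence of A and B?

2

A longest common strictly increasing subsequence is 2, 3 (length 2); it appears in order in both A and B, and no longer such subsequence exists.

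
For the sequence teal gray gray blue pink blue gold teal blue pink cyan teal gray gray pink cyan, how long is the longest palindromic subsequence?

9

One longest palindromic subsequence is gray gray pink blue teal blue pink gray gray (positions 2,3,5,6,8,9,10,13,14); it reads the same forward and backward, and the interval DP gives dp[1][16] = 9.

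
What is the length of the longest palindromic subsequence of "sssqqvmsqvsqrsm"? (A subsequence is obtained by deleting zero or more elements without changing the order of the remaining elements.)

Using dp[i][j] = 2 + dp[i+1][j−1] if the ends match, else max(dp[i+1][j], dp[i][j−1]):
dp[1][15] = 8. A witness is sssqqsss at positions 1,2,3,4,5,8,11,14.

8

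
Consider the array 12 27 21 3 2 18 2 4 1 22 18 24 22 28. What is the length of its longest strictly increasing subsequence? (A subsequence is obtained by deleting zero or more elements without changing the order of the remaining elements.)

5

Scanning left to right, the best length ending at each element is: 12→1, 27→2, 21→2, 3→1, 2→1, 18→2, 2→1, 4→2, 1→1, 22→3, 18→3, 24→4, 22→4, 28→5.
So the longest increasing subsequence has length 5, e.g. 12, 21, 22, 24, 28.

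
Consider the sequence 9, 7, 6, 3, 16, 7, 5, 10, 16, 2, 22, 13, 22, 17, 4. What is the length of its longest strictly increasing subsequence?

5

Scanning left to right, the best length ending at each element is: 9→1, 7→1, 6→1, 3→1, 16→2, 7→2, 5→2, 10→3, 16→4, 2→1, 22→5, 13→4, 22→5, 17→5, 4→2.
So the longest increasing subsequence has length 5, e.g. 6, 7, 10, 16, 22.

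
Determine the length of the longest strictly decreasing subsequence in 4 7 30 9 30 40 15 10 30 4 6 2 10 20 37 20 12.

5

One longest decreasing subsequence is 30, 15, 10, 4, 2 (positions 3,7,8,10,12), of length 5; no longer one exists.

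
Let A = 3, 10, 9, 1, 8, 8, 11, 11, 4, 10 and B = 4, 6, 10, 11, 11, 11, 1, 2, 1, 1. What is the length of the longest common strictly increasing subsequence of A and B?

A longest common strictly increasing subsequence is 4, 10 (length 2); it appears in order in both A and B, and no longer such subsequence exists.

2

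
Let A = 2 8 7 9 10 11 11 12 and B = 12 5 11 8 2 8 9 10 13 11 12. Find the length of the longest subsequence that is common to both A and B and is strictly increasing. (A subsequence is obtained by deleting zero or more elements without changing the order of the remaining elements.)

For each value that appears in both, track the longest common increasing run ending there.
The best achievable length is 6; one witness is 2, 8, 9, 10, 11, 12 (A-positions 1,2,4,5,6,8, B-positions 5,6,7,8,10,11).

6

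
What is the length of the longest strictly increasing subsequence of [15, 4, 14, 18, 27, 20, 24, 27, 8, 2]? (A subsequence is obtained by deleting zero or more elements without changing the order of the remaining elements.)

Let dp[i] be the longest increasing subsequence ending at position i. Then dp = [1, 1, 2, 3, 4, 4, 5, 6, 2, 1].
The maximum is 6; one witness is 4, 14, 18, 20, 24, 27 at positions 2,3,4,6,7,8.

6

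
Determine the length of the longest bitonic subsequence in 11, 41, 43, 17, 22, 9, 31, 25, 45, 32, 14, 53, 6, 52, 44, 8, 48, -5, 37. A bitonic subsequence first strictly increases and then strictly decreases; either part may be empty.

10

One longest bitonic subsequence is 11, 17, 22, 31, 45, 53, 52, 44, 8, -5 (positions 1,4,5,7,9,12,14,15,16,18): it rises to 53 then falls. Length 10 is optimal.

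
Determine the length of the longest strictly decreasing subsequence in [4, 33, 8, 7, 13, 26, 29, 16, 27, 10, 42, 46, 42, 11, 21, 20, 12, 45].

Let dp[i] be the longest decreasing subsequence ending at position i. Then dp = [1, 1, 2, 3, 2, 2, 2, 3, 3, 4, 1, 1, 2, 4, 4, 5, 6, 2].
The maximum is 6; one witness is 33, 29, 27, 21, 20, 12 at positions 2,7,9,15,16,17.

6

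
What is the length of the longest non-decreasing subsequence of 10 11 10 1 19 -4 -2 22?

Let dp[i] be the longest non-decreasing subsequence ending at position i. Then dp = [1, 2, 2, 1, 3, 1, 2, 4].
The maximum is 4; one witness is 10, 11, 19, 22 at positions 1,2,5,8.

4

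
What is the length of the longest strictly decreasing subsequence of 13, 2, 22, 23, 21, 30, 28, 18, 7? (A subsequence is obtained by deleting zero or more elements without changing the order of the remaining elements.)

4

One longest decreasing subsequence is 22, 21, 18, 7 (positions 3,5,8,9), of length 4; no longer one exists.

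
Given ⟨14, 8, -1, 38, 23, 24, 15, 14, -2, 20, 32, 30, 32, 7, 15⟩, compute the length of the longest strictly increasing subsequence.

One longest increasing subsequence is 14, 23, 24, 30, 32 (positions 1,5,6,12,13), of length 5; no longer one exists.

5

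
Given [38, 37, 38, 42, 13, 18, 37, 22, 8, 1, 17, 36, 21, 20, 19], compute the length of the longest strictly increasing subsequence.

Let dp[i] be the longest increasing subsequence ending at position i. Then dp = [1, 1, 2, 3, 1, 2, 3, 3, 1, 1, 2, 4, 3, 3, 3].
The maximum is 4; one witness is 13, 18, 22, 36 at positions 5,6,8,12.

4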